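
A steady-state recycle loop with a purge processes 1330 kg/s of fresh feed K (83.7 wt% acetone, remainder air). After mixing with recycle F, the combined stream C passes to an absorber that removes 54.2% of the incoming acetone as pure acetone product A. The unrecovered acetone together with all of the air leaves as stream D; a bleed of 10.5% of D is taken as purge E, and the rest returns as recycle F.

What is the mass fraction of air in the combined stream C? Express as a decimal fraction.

0.523

air enters only via K and leaves only via the purge: 1330×0.163 = 0.105×(air in D), and the absorber passes all air, so air in C = air in D = 2064.7 kg/s.
acetone in C: m_A = 1330×0.837 + (1−0.105)·(1−0.542)·m_A, so m_A = 1113.2/0.5901 = 1886.5 kg/s.
C = 1886.5 + 2064.7 = 3951.2 kg/s.
air fraction in C = 2064.7/3951.2 = 0.523.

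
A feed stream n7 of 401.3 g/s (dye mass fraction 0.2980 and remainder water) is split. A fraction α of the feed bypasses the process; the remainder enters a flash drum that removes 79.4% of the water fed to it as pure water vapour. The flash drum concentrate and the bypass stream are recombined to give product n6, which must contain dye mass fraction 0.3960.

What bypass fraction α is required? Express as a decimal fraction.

All 401.3×0.298 = 119.59 g/s of dye reaches n6, so n6 = 119.59/0.396 = 301.99 g/s and vapour = 99.312 g/s.
The evaporator receives (1−α)·401.3 of feed at 0.702 water and removes 0.794 of that water:
0.794×0.702×(1−α)×401.3 = 99.312
(1−α) = 99.312/223.68 = 0.4440;  α = 0.5560.

0.556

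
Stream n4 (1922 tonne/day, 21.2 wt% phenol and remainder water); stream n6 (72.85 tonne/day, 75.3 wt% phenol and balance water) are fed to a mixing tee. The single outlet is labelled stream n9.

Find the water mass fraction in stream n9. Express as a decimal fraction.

0.7682

Total flow out = 1922 + 72.85 = 1994.8 tonne/day.
water in = 1922×0.788 + 72.85×0.247 = 1532.5 tonne/day.
water mass fraction in n9 = 1532.5/1994.8 = 0.7682.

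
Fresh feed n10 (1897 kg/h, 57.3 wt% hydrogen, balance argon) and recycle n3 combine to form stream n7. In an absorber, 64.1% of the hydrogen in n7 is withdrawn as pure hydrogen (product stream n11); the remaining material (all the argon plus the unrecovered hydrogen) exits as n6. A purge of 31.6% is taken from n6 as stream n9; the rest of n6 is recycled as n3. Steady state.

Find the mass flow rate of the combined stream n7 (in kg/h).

4004 kg/h

argon enters only via n10 and leaves only via the purge: 1897×0.427 = 0.316×(argon in n6), and the absorber passes all argon, so argon in n7 = argon in n6 = 2563.4 kg/h.
hydrogen in n7: m_A = 1897×0.573 + (1−0.316)·(1−0.641)·m_A, so m_A = 1087/0.7544 = 1440.8 kg/h.
n7 = 1440.8 + 2563.4 = 4004.1 kg/h.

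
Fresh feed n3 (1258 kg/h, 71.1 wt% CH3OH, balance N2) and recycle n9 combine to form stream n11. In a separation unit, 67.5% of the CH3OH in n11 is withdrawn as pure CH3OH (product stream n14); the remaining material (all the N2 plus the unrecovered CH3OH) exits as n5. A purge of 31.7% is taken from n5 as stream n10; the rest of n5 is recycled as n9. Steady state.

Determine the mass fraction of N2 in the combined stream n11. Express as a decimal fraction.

N2 enters only via n3 and leaves only via the purge: 1258×0.289 = 0.317×(N2 in n5), and the separation unit passes all N2, so N2 in n11 = N2 in n5 = 1146.9 kg/h.
CH3OH in n11: m_A = 1258×0.711 + (1−0.317)·(1−0.675)·m_A, so m_A = 894.44/0.7780 = 1149.6 kg/h.
n11 = 1149.6 + 1146.9 = 2296.5 kg/h.
N2 fraction in n11 = 1146.9/2296.5 = 0.4994.

0.4994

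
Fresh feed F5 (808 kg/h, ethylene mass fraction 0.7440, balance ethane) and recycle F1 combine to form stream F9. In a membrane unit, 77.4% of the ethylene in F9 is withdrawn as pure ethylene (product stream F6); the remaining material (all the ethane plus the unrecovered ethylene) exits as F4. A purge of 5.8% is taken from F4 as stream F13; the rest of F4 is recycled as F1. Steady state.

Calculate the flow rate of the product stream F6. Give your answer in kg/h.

ethylene in F9: m_A = 808×0.744 + (1−0.058)·(1−0.774)·m_A, so m_A = 601.15/0.7871 = 763.75 kg/h.
Product F6 = 0.774×763.75 = 591.14 kg/h.

591.1 kg/h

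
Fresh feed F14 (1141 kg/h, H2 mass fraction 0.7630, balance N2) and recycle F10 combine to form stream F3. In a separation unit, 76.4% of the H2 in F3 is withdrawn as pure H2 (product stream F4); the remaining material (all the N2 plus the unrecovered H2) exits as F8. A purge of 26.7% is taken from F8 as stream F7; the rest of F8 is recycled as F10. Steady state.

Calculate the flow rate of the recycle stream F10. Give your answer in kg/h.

924.5 kg/h

N2 enters only via F14 and leaves only via the purge: 1141×0.237 = 0.267×(N2 in F8), and the separation unit passes all N2, so N2 in F3 = N2 in F8 = 1012.8 kg/h.
H2 in F3: m_A = 1141×0.763 + (1−0.267)·(1−0.764)·m_A, so m_A = 870.58/0.8270 = 1052.7 kg/h.
F8 = (1−0.764)×1052.7 + 1012.8 = 1261.2 kg/h.
Recycle F10 = (1−0.267)×1261.2 = 924.48 kg/h.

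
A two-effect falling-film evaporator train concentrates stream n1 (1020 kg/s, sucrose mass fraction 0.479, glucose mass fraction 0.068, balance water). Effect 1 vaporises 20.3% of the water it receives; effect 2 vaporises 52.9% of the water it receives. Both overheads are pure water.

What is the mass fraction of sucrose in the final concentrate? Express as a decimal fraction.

water in feed = 1020×0.453 = 462.06 kg/s.
After stage 1: water left = (1−0.203)×462.06 = 368.26; stream total = 926.2 kg/s.
After stage 2: water left = (1−0.529)×368.26 = 173.45; final concentrate = 731.39 kg/s.
sucrose fraction = 488.58/731.39 = 0.668.

0.668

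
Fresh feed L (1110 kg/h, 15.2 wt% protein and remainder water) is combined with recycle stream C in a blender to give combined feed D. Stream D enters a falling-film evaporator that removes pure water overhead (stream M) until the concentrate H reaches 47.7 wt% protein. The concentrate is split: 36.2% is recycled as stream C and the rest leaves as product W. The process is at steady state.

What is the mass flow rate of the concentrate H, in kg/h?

554.4 kg/h

Overall protein balance (none leaves overhead): protein in fresh feed = protein in product, i.e. 1110×0.152 = (1−0.362)·H·0.477.
H = 168.72/(0.477×0.638) = 554.41 kg/h.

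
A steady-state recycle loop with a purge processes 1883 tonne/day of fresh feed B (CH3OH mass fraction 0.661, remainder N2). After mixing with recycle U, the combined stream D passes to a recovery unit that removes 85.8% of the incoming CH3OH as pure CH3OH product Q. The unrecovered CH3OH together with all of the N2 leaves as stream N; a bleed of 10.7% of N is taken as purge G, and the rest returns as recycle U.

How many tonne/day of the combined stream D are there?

N2 enters only via B and leaves only via the purge: 1883×0.339 = 0.107×(N2 in N), and the recovery unit passes all N2, so N2 in D = N2 in N = 5965.8 tonne/day.
CH3OH in D: m_A = 1883×0.661 + (1−0.107)·(1−0.858)·m_A, so m_A = 1244.7/0.8732 = 1425.4 tonne/day.
D = 1425.4 + 5965.8 = 7391.2 tonne/day.

7391 tonne/day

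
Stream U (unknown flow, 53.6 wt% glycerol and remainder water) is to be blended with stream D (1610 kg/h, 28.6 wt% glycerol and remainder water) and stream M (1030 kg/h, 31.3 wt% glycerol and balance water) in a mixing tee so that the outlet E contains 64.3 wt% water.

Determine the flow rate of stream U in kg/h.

Let U be the unknown flow. Total out = 2640 + U.
water balance: 1857.2 + 0.464·U = 0.643·(2640 + U)
(0.464 − 0.643)·U = 0.643×2640 − 1857.2 = -159.63
U = -159.63 / -0.179 = 891.79 kg/h

891.8 kg/h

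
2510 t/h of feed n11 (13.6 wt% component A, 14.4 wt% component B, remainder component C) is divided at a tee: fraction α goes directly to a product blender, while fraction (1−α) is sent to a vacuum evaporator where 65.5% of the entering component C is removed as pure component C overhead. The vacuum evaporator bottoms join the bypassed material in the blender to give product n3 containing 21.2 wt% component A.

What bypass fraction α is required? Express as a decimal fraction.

0.240

All 2510×0.136 = 341.36 t/h of component A reaches n3, so n3 = 341.36/0.212 = 1610.2 t/h and vapour = 899.81 t/h.
The evaporator receives (1−α)·2510 of feed at 0.720 component C and removes 0.655 of that component C:
0.655×0.720×(1−α)×2510 = 899.81
(1−α) = 899.81/1183.7 = 0.7602;  α = 0.2398.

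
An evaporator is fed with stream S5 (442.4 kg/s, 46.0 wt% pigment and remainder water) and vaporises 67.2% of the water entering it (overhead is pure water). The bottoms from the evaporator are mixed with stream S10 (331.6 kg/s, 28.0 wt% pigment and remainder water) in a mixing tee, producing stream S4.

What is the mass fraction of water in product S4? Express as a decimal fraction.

0.517

Vapour removed = 0.672×0.540×442.4 = 160.54 kg/s; concentrate = 281.86 kg/s.
water reaching the mixer = 78.358 (from concentrate) + 331.6×0.720 = 317.11 kg/s.
Product flow = 281.86 + 331.6 = 613.46 kg/s; water fraction = 0.517.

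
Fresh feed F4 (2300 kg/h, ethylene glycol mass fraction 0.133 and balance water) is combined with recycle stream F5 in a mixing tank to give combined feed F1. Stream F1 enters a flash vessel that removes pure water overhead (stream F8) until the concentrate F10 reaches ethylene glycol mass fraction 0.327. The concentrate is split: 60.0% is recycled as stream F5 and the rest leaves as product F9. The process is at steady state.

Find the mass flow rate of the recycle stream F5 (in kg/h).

1403 kg/h

Overall ethylene glycol balance (none leaves overhead): ethylene glycol in fresh feed = ethylene glycol in product, i.e. 2300×0.133 = (1−0.600)·F10·0.327.
F10 = 305.9/(0.327×0.400) = 2338.7 kg/h.
Recycle F5 = 0.600×2338.7 = 1403.2 kg/h.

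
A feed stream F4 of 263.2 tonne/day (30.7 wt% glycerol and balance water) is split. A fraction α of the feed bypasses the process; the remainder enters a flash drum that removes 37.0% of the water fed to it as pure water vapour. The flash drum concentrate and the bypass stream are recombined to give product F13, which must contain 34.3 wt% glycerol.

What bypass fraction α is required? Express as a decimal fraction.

All 263.2×0.307 = 80.802 tonne/day of glycerol reaches F13, so F13 = 80.802/0.343 = 235.58 tonne/day and vapour = 27.624 tonne/day.
The evaporator receives (1−α)·263.2 of feed at 0.693 water and removes 0.370 of that water:
0.370×0.693×(1−α)×263.2 = 27.624
(1−α) = 27.624/67.487 = 0.4093;  α = 0.5907.

0.591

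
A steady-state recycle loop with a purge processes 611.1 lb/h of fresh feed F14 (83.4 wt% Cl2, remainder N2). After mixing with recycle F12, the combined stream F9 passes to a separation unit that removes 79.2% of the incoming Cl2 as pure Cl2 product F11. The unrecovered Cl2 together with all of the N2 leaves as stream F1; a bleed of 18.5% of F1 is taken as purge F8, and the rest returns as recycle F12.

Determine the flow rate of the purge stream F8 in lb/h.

N2 enters only via F14 and leaves only via the purge: 611.1×0.166 = 0.185×(N2 in F1), and the separation unit passes all N2, so N2 in F9 = N2 in F1 = 548.34 lb/h.
Cl2 in F9: m_A = 611.1×0.834 + (1−0.185)·(1−0.792)·m_A, so m_A = 509.66/0.8305 = 613.69 lb/h.
F1 = (1−0.792)×613.69 + 548.34 = 675.99 lb/h.
Purge F8 = 0.185×675.99 = 125.06 lb/h.

125.1 lb/h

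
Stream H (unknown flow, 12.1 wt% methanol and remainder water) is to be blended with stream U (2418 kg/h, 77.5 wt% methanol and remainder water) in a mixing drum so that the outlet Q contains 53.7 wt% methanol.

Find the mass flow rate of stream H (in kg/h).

Let H be the unknown flow. Total out = 2418 + H.
methanol balance: 1874 + 0.121·H = 0.537·(2418 + H)
(0.121 − 0.537)·H = 0.537×2418 − 1874 = -575.48
H = -575.48 / -0.416 = 1383.4 kg/h

1383 kg/h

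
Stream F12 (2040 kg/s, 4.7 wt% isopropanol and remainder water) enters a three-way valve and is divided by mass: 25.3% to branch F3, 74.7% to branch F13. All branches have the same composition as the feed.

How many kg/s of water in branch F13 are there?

1452 kg/s

Branch F13 total = 0.747×2040 = 1523.9 kg/s.
water in F13 = 0.953×1523.9 = 1452.3 kg/s.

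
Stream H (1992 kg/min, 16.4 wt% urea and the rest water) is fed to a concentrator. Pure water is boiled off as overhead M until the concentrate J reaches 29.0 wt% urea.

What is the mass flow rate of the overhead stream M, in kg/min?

urea is conserved: 1992×0.164 = 326.69 kg/min all reports to the concentrate.
Concentrate = 326.69/(target fraction) = 1126.5 kg/min.
Overhead = 1992 − 1126.5 = 865.49 kg/min.

865.5 kg/min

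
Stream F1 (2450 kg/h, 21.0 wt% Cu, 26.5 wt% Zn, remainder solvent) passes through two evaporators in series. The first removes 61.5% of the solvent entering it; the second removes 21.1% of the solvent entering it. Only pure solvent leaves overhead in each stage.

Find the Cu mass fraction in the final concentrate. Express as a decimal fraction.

solvent in feed = 2450×0.525 = 1286.2 kg/h.
After stage 1: solvent left = (1−0.615)×1286.2 = 495.21; stream total = 1659 kg/h.
After stage 2: solvent left = (1−0.211)×495.21 = 390.72; final concentrate = 1554.5 kg/h.
Cu fraction = 514.5/1554.5 = 0.3310.

0.3310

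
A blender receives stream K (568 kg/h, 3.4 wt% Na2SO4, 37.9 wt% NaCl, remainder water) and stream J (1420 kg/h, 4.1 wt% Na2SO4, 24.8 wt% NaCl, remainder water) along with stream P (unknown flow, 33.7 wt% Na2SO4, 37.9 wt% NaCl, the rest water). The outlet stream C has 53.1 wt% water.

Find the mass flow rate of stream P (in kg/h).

Let P be the unknown flow. Total out = 1988 + P.
water balance: 1343 + 0.284·P = 0.531·(1988 + P)
(0.284 − 0.531)·P = 0.531×1988 − 1343 = -287.41
P = -287.41 / -0.247 = 1163.6 kg/h

1164 kg/h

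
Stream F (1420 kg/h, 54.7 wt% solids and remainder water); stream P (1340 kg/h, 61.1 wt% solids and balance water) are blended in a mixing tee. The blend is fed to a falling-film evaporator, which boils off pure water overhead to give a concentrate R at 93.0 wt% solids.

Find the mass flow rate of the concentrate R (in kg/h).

solids entering = 1420×0.547 + 1340×0.611 = 1595.5 kg/h.
All solids reports to R, so R = 1595.5/0.930 = 1715.6 kg/h.

1716 kg/h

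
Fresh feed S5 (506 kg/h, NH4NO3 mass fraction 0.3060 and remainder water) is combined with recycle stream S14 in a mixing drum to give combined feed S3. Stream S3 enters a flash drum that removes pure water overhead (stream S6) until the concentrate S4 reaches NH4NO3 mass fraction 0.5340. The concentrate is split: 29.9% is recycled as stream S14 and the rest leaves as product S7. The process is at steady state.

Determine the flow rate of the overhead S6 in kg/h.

Overall NH4NO3 balance (none leaves overhead): NH4NO3 in fresh feed = NH4NO3 in product, i.e. 506×0.306 = (1−0.299)·S4·0.534.
S4 = 154.84/(0.534×0.701) = 413.63 kg/h.
Recycle S14 = 0.299×413.63 = 123.68 kg/h.
Combined feed S3 = 506 + 123.68 = 629.68 kg/h.
Overhead S6 = S3 − S4 = 629.68 − 413.63 = 216.04 kg/h.

216 kg/h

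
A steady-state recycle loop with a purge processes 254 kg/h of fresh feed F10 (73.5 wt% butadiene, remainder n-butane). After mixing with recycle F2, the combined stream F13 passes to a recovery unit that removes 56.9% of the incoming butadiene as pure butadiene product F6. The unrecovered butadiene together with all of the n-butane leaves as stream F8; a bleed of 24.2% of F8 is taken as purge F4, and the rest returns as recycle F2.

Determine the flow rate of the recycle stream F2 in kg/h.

301.4 kg/h

n-butane enters only via F10 and leaves only via the purge: 254×0.265 = 0.242×(n-butane in F8), and the recovery unit passes all n-butane, so n-butane in F13 = n-butane in F8 = 278.14 kg/h.
butadiene in F13: m_A = 254×0.735 + (1−0.242)·(1−0.569)·m_A, so m_A = 186.69/0.6733 = 277.28 kg/h.
F8 = (1−0.569)×277.28 + 278.14 = 397.65 kg/h.
Recycle F2 = (1−0.242)×397.65 = 301.42 kg/h.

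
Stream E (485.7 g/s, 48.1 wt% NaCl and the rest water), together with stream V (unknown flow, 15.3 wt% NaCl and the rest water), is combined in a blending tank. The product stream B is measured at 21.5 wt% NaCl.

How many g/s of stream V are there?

Let V be the unknown flow. Total out = 485.7 + V.
NaCl balance: 233.62 + 0.153·V = 0.215·(485.7 + V)
(0.153 − 0.215)·V = 0.215×485.7 − 233.62 = -129.2
V = -129.2 / -0.062 = 2083.8 g/s

2084 g/s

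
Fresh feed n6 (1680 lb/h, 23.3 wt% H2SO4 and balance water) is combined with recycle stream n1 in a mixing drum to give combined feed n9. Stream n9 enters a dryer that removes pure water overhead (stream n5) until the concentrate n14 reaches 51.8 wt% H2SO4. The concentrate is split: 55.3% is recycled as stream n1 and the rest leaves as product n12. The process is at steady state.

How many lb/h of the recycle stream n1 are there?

Overall H2SO4 balance (none leaves overhead): H2SO4 in fresh feed = H2SO4 in product, i.e. 1680×0.233 = (1−0.553)·n14·0.518.
n14 = 391.44/(0.518×0.447) = 1690.5 lb/h.
Recycle n1 = 0.553×1690.5 = 934.87 lb/h.

934.9 lb/h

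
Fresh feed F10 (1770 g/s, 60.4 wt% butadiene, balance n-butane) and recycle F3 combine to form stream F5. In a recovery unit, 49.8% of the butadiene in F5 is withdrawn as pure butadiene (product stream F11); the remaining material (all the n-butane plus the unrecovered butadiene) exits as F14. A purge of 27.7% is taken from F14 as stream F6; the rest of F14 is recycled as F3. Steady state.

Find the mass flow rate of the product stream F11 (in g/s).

butadiene in F5: m_A = 1770×0.604 + (1−0.277)·(1−0.498)·m_A, so m_A = 1069.1/0.6371 = 1678.2 g/s.
Product F11 = 0.498×1678.2 = 835.72 g/s.

835.7 g/s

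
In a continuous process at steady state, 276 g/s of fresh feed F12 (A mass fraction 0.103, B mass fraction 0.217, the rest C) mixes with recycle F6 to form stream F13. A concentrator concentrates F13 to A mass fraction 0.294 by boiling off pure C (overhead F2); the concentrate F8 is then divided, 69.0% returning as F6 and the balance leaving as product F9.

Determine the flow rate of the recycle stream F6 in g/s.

215.2 g/s

Overall A balance (none leaves overhead): A in fresh feed = A in product, i.e. 276×0.103 = (1−0.690)·F8·0.294.
F8 = 28.428/(0.294×0.310) = 311.92 g/s.
Recycle F6 = 0.690×311.92 = 215.22 g/s.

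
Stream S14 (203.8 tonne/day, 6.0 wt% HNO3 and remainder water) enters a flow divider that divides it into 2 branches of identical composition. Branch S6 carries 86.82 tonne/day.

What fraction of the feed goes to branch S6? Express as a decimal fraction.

0.426

Fraction to S6 = 86.82/203.8 = 0.4260.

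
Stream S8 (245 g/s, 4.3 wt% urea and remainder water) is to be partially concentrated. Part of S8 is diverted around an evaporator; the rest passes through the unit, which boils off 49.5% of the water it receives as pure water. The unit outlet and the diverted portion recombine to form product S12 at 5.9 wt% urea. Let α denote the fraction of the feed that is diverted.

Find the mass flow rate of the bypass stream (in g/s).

104.7 g/s

All 245×0.043 = 10.535 g/s of urea reaches S12, so S12 = 10.535/0.059 = 178.56 g/s and vapour = 66.441 g/s.
The evaporator receives (1−α)·245 of feed at 0.957 water and removes 0.495 of that water:
0.495×0.957×(1−α)×245 = 66.441
(1−α) = 66.441/116.06 = 0.5725;  α = 0.4275.
Bypass flow = 0.4275×245 = 104.75 g/s.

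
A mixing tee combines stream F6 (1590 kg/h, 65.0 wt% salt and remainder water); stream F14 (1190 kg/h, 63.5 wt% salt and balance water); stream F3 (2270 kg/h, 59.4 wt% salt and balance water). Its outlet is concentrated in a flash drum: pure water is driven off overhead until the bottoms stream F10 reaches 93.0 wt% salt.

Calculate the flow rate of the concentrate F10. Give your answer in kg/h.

salt entering = 1590×0.650 + 1190×0.635 + 2270×0.594 = 3137.5 kg/h.
All salt reports to F10, so F10 = 3137.5/0.930 = 3373.7 kg/h.

3374 kg/h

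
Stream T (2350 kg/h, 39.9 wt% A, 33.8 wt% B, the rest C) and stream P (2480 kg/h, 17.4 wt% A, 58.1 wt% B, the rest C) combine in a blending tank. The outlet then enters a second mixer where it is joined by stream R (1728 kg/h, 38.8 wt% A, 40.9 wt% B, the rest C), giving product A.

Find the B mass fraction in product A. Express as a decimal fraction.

Overall, product flow = 6558 kg/h.
B in = 2350×0.338 + 2480×0.581 + 1728×0.409 = 2941.9 kg/h.
B fraction in A = 0.449.

0.449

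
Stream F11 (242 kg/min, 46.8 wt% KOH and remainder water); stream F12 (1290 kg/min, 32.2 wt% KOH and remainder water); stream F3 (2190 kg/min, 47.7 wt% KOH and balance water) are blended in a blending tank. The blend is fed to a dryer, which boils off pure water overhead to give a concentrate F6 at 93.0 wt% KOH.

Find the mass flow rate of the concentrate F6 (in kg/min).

1692 kg/min

KOH entering = 242×0.468 + 1290×0.322 + 2190×0.477 = 1573.3 kg/min.
All KOH reports to F6, so F6 = 1573.3/0.930 = 1691.7 kg/min.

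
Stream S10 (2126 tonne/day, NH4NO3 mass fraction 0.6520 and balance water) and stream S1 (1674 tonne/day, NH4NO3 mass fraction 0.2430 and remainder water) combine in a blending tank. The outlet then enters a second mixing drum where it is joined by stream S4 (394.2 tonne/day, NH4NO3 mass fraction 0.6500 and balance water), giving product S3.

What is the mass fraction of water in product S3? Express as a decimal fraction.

Overall, product flow = 4194.2 tonne/day.
water in = 2126×0.348 + 1674×0.757 + 394.2×0.350 = 2145 tonne/day.
water fraction in S3 = 0.5114.

0.5114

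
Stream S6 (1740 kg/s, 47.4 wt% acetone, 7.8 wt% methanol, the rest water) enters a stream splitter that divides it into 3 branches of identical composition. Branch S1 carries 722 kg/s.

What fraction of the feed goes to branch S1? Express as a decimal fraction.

0.415

Fraction to S1 = 722/1740 = 0.4149.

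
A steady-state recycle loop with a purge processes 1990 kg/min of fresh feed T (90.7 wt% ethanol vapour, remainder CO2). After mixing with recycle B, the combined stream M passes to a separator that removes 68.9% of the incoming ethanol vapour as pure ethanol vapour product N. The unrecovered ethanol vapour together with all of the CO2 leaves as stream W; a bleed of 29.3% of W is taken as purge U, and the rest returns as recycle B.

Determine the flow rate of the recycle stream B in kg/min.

CO2 enters only via T and leaves only via the purge: 1990×0.093 = 0.293×(CO2 in W), and the separator passes all CO2, so CO2 in M = CO2 in W = 631.64 kg/min.
ethanol vapour in M: m_A = 1990×0.907 + (1−0.293)·(1−0.689)·m_A, so m_A = 1804.9/0.7801 = 2313.6 kg/min.
W = (1−0.689)×2313.6 + 631.64 = 1351.2 kg/min.
Recycle B = (1−0.293)×1351.2 = 955.29 kg/min.

955.3 kg/min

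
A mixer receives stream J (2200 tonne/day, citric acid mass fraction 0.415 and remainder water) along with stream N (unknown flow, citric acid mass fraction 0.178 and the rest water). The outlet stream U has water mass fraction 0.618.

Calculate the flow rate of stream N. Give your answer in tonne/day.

Let N be the unknown flow. Total out = 2200 + N.
water balance: 1287 + 0.822·N = 0.618·(2200 + N)
(0.822 − 0.618)·N = 0.618×2200 − 1287 = 72.6
N = 72.6 / 0.204 = 355.88 tonne/day

355.9 tonne/day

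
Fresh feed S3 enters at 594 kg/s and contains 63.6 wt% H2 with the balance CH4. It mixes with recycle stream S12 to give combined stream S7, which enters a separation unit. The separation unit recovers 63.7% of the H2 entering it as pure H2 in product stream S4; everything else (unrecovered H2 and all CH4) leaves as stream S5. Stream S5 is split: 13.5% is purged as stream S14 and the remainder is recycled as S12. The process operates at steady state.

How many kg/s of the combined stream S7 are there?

2152 kg/s

CH4 enters only via S3 and leaves only via the purge: 594×0.364 = 0.135×(CH4 in S5), and the separation unit passes all CH4, so CH4 in S7 = CH4 in S5 = 1601.6 kg/s.
H2 in S7: m_A = 594×0.636 + (1−0.135)·(1−0.637)·m_A, so m_A = 377.78/0.6860 = 550.7 kg/s.
S7 = 550.7 + 1601.6 = 2152.3 kg/s.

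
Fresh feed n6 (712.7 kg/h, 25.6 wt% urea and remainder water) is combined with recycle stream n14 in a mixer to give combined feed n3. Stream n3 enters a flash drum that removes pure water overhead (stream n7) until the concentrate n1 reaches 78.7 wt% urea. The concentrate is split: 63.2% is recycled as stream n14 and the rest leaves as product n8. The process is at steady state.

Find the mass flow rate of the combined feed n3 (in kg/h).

1111 kg/h

Overall urea balance (none leaves overhead): urea in fresh feed = urea in product, i.e. 712.7×0.256 = (1−0.632)·n1·0.787.
n1 = 182.45/(0.787×0.368) = 629.98 kg/h.
Recycle n14 = 0.632×629.98 = 398.14 kg/h.
Combined feed n3 = 712.7 + 398.14 = 1110.8 kg/h.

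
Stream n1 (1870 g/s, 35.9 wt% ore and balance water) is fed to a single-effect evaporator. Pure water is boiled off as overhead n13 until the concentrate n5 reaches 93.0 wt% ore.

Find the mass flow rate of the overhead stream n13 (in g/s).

ore is conserved: 1870×0.359 = 671.33 g/s all reports to the concentrate.
Concentrate = 671.33/(target fraction) = 721.86 g/s.
Overhead = 1870 − 721.86 = 1148.1 g/s.

1148 g/s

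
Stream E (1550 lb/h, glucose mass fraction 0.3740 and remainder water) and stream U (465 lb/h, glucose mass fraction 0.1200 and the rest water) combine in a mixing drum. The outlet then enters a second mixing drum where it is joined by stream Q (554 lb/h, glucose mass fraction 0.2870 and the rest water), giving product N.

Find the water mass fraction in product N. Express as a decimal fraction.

0.6907

Overall, product flow = 2569 lb/h.
water in = 1550×0.626 + 465×0.880 + 554×0.713 = 1774.5 lb/h.
water fraction in N = 0.6907.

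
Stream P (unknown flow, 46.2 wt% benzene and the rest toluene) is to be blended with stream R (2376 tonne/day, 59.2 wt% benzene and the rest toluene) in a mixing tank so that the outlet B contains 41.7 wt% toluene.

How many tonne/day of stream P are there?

Let P be the unknown flow. Total out = 2376 + P.
toluene balance: 969.41 + 0.538·P = 0.417·(2376 + P)
(0.538 − 0.417)·P = 0.417×2376 − 969.41 = 21.384
P = 21.384 / 0.121 = 176.73 tonne/day

176.7 tonne/day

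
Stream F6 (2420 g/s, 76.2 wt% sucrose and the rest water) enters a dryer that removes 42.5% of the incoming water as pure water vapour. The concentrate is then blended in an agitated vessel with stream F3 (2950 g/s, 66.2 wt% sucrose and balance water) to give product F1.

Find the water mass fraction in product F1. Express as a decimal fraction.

Vapour removed = 0.425×0.238×2420 = 244.78 g/s; concentrate = 2175.2 g/s.
water reaching the mixer = 331.18 (from concentrate) + 2950×0.338 = 1328.3 g/s.
Product flow = 2175.2 + 2950 = 5125.2 g/s; water fraction = 0.259.

0.259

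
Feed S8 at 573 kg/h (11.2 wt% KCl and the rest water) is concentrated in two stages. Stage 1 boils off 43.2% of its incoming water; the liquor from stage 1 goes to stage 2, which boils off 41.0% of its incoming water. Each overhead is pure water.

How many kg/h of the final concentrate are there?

234.7 kg/h

water in feed = 573×0.888 = 508.82 kg/h.
After stage 1: water left = (1−0.432)×508.82 = 289.01; stream total = 353.19 kg/h.
After stage 2: water left = (1−0.410)×289.01 = 170.52; final concentrate = 234.69 kg/h.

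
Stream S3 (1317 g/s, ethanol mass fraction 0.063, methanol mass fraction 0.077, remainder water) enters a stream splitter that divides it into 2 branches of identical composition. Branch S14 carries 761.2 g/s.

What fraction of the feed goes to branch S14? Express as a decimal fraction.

0.578

Fraction to S14 = 761.2/1317 = 0.5780.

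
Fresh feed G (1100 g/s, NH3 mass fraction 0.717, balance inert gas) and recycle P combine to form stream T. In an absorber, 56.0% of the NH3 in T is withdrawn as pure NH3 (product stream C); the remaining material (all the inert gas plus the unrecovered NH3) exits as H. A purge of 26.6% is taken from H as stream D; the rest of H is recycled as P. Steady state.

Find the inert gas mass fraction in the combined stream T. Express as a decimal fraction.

inert gas enters only via G and leaves only via the purge: 1100×0.283 = 0.266×(inert gas in H), and the absorber passes all inert gas, so inert gas in T = inert gas in H = 1170.3 g/s.
NH3 in T: m_A = 1100×0.717 + (1−0.266)·(1−0.560)·m_A, so m_A = 788.7/0.6770 = 1164.9 g/s.
T = 1164.9 + 1170.3 = 2335.2 g/s.
inert gas fraction in T = 1170.3/2335.2 = 0.501.

0.501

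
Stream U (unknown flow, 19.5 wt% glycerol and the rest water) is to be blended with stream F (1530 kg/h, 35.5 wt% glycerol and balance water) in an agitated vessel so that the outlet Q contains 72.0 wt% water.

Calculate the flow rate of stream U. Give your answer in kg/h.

1350 kg/h

Let U be the unknown flow. Total out = 1530 + U.
water balance: 986.85 + 0.805·U = 0.720·(1530 + U)
(0.805 − 0.720)·U = 0.720×1530 − 986.85 = 114.75
U = 114.75 / 0.085 = 1350 kg/h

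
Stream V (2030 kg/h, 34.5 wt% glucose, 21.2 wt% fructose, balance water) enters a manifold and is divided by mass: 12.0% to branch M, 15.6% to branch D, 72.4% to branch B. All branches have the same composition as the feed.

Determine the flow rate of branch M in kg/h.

Branch M flow = 0.120×2030 = 243.6 kg/h.

243.6 kg/h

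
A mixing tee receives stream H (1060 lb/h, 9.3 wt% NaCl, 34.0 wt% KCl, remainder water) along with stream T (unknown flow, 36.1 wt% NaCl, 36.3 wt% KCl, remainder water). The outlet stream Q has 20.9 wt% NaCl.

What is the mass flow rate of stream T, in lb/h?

808.9 lb/h

Let T be the unknown flow. Total out = 1060 + T.
NaCl balance: 98.58 + 0.361·T = 0.209·(1060 + T)
(0.361 − 0.209)·T = 0.209×1060 − 98.58 = 122.96
T = 122.96 / 0.152 = 808.95 lb/h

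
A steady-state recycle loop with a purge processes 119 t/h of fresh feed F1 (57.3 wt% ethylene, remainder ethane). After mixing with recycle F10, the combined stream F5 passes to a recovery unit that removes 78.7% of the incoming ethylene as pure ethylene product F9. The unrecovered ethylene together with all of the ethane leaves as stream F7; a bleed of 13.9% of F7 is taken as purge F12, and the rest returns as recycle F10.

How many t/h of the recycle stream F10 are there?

330.1 t/h

ethane enters only via F1 and leaves only via the purge: 119×0.427 = 0.139×(ethane in F7), and the recovery unit passes all ethane, so ethane in F5 = ethane in F7 = 365.56 t/h.
ethylene in F5: m_A = 119×0.573 + (1−0.139)·(1−0.787)·m_A, so m_A = 68.187/0.8166 = 83.5 t/h.
F7 = (1−0.787)×83.5 + 365.56 = 383.35 t/h.
Recycle F10 = (1−0.139)×383.35 = 330.06 t/h.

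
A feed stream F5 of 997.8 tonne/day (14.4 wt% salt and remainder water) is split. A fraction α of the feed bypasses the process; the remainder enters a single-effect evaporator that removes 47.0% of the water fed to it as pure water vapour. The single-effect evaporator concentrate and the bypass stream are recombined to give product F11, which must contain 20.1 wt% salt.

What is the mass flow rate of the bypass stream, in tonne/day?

294.5 tonne/day

All 997.8×0.144 = 143.68 tonne/day of salt reaches F11, so F11 = 143.68/0.201 = 714.84 tonne/day and vapour = 282.96 tonne/day.
The evaporator receives (1−α)·997.8 of feed at 0.856 water and removes 0.470 of that water:
0.470×0.856×(1−α)×997.8 = 282.96
(1−α) = 282.96/401.43 = 0.7049;  α = 0.2951.
Bypass flow = 0.2951×997.8 = 294.48 tonne/day.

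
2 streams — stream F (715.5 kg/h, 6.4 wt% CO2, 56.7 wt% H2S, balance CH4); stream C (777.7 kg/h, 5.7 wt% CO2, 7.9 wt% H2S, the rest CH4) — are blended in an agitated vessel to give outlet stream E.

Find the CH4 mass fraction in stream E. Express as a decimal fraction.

0.627

Total flow out = 715.5 + 777.7 = 1493.2 kg/h.
CH4 in = 715.5×0.369 + 777.7×0.864 = 935.95 kg/h.
CH4 mass fraction in E = 935.95/1493.2 = 0.627.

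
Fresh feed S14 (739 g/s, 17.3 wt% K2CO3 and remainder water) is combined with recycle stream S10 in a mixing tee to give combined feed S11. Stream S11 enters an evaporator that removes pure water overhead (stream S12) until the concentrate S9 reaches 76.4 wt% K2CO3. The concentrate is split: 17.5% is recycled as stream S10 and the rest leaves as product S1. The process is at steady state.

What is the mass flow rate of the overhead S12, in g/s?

Overall K2CO3 balance (none leaves overhead): K2CO3 in fresh feed = K2CO3 in product, i.e. 739×0.173 = (1−0.175)·S9·0.764.
S9 = 127.85/(0.764×0.825) = 202.84 g/s.
Recycle S10 = 0.175×202.84 = 35.496 g/s.
Combined feed S11 = 739 + 35.496 = 774.5 g/s.
Overhead S12 = S11 − S9 = 774.5 − 202.84 = 571.66 g/s.

571.7 g/s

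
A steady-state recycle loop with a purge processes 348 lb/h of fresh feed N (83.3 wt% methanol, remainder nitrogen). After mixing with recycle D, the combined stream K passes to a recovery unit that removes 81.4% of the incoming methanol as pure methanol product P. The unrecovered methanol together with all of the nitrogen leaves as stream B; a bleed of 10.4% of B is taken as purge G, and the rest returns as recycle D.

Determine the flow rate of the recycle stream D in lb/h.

nitrogen enters only via N and leaves only via the purge: 348×0.167 = 0.104×(nitrogen in B), and the recovery unit passes all nitrogen, so nitrogen in K = nitrogen in B = 558.81 lb/h.
methanol in K: m_A = 348×0.833 + (1−0.104)·(1−0.814)·m_A, so m_A = 289.88/0.8333 = 347.86 lb/h.
B = (1−0.814)×347.86 + 558.81 = 623.51 lb/h.
Recycle D = (1−0.104)×623.51 = 558.66 lb/h.

558.7 lb/h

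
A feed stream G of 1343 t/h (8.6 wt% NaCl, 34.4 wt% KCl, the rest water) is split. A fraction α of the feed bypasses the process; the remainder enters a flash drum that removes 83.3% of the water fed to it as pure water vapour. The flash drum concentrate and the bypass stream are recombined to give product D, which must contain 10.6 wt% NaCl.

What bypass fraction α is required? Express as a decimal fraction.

All 1343×0.086 = 115.5 t/h of NaCl reaches D, so D = 115.5/0.106 = 1089.6 t/h and vapour = 253.4 t/h.
The evaporator receives (1−α)·1343 of feed at 0.570 water and removes 0.833 of that water:
0.833×0.570×(1−α)×1343 = 253.4
(1−α) = 253.4/637.67 = 0.3974;  α = 0.6026.

0.603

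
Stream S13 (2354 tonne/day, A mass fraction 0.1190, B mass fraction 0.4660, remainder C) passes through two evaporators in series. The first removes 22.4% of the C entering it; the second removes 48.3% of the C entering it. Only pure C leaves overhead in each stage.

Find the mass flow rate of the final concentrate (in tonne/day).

1769 tonne/day

C in feed = 2354×0.415 = 976.91 tonne/day.
After stage 1: C left = (1−0.224)×976.91 = 758.08; stream total = 2135.2 tonne/day.
After stage 2: C left = (1−0.483)×758.08 = 391.93; final concentrate = 1769 tonne/day.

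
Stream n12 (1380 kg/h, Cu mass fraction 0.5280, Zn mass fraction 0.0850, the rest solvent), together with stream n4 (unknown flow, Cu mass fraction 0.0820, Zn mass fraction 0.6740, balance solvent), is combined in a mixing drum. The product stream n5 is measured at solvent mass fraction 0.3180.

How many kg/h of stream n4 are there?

Let n4 be the unknown flow. Total out = 1380 + n4.
solvent balance: 534.06 + 0.244·n4 = 0.318·(1380 + n4)
(0.244 − 0.318)·n4 = 0.318×1380 − 534.06 = -95.22
n4 = -95.22 / -0.074 = 1286.8 kg/h

1287 kg/h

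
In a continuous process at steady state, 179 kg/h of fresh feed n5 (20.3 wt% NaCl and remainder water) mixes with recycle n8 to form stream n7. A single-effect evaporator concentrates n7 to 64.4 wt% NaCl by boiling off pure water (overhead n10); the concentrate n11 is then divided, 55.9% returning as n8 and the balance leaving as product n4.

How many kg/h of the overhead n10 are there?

122.6 kg/h

Overall NaCl balance (none leaves overhead): NaCl in fresh feed = NaCl in product, i.e. 179×0.203 = (1−0.559)·n11·0.644.
n11 = 36.337/(0.644×0.441) = 127.95 kg/h.
Recycle n8 = 0.559×127.95 = 71.521 kg/h.
Combined feed n7 = 179 + 71.521 = 250.52 kg/h.
Overhead n10 = n7 − n11 = 250.52 − 127.95 = 122.58 kg/h.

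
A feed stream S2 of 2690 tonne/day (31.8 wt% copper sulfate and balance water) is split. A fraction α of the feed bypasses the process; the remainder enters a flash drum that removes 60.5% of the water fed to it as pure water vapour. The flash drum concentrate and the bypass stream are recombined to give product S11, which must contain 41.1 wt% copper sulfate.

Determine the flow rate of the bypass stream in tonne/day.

All 2690×0.318 = 855.42 tonne/day of copper sulfate reaches S11, so S11 = 855.42/0.411 = 2081.3 tonne/day and vapour = 608.69 tonne/day.
The evaporator receives (1−α)·2690 of feed at 0.682 water and removes 0.605 of that water:
0.605×0.682×(1−α)×2690 = 608.69
(1−α) = 608.69/1109.9 = 0.5484;  α = 0.4516.
Bypass flow = 0.4516×2690 = 1214.8 tonne/day.

1215 tonne/day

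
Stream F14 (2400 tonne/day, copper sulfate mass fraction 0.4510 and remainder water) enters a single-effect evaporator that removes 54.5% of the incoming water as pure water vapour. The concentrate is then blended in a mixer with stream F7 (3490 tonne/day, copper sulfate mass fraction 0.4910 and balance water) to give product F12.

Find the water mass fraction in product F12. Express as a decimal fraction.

Vapour removed = 0.545×0.549×2400 = 718.09 tonne/day; concentrate = 1681.9 tonne/day.
water reaching the mixer = 599.51 (from concentrate) + 3490×0.509 = 2375.9 tonne/day.
Product flow = 1681.9 + 3490 = 5171.9 tonne/day; water fraction = 0.4594.

0.4594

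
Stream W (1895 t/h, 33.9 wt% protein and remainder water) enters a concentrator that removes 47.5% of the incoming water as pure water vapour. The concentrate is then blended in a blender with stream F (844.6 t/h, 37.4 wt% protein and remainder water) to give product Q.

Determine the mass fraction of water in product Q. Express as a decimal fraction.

0.553

Vapour removed = 0.475×0.661×1895 = 594.98 t/h; concentrate = 1300 t/h.
water reaching the mixer = 657.61 (from concentrate) + 844.6×0.626 = 1186.3 t/h.
Product flow = 1300 + 844.6 = 2144.6 t/h; water fraction = 0.553.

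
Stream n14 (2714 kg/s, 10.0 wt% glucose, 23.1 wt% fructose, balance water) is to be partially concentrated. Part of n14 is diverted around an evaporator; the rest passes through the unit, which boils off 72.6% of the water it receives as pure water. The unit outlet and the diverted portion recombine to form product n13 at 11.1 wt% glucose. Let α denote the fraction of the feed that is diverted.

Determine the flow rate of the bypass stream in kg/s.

2160 kg/s

All 2714×0.100 = 271.4 kg/s of glucose reaches n13, so n13 = 271.4/0.111 = 2445 kg/s and vapour = 268.95 kg/s.
The evaporator receives (1−α)·2714 of feed at 0.669 water and removes 0.726 of that water:
0.726×0.669×(1−α)×2714 = 268.95
(1−α) = 268.95/1318.2 = 0.2040;  α = 0.7960.
Bypass flow = 0.7960×2714 = 2160.2 kg/s.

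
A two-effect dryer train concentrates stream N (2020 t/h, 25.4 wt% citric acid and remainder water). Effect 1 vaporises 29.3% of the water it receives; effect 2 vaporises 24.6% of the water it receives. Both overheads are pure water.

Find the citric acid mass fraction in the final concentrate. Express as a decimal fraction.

0.390

water in feed = 2020×0.746 = 1506.9 t/h.
After stage 1: water left = (1−0.293)×1506.9 = 1065.4; stream total = 1578.5 t/h.
After stage 2: water left = (1−0.246)×1065.4 = 803.31; final concentrate = 1316.4 t/h.
citric acid fraction = 513.08/1316.4 = 0.390.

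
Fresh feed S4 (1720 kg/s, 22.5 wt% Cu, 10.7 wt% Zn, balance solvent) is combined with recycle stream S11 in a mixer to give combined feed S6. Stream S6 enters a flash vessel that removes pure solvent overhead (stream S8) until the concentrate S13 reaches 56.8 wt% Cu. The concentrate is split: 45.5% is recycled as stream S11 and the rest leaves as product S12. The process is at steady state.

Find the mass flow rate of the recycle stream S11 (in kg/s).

Overall Cu balance (none leaves overhead): Cu in fresh feed = Cu in product, i.e. 1720×0.225 = (1−0.455)·S13·0.568.
S13 = 387/(0.568×0.545) = 1250.2 kg/s.
Recycle S11 = 0.455×1250.2 = 568.82 kg/s.

568.8 kg/s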